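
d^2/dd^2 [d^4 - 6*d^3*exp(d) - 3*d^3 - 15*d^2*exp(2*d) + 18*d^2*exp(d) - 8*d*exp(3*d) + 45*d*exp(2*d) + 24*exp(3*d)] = -6*d^3*exp(d) - 60*d^2*exp(2*d) - 18*d^2*exp(d) + 12*d^2 - 72*d*exp(3*d) + 60*d*exp(2*d) + 36*d*exp(d) - 18*d + 168*exp(3*d) + 150*exp(2*d) + 36*exp(d)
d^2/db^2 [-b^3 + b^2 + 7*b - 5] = 2 - 6*b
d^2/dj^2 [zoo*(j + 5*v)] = 0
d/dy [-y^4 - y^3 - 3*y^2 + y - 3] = -4*y^3 - 3*y^2 - 6*y + 1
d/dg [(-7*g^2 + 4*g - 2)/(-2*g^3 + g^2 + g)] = (-14*g^4 + 16*g^3 - 23*g^2 + 4*g + 2)/(g^2*(4*g^4 - 4*g^3 - 3*g^2 + 2*g + 1))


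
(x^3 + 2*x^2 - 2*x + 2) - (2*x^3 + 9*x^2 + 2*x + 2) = -x^3 - 7*x^2 - 4*x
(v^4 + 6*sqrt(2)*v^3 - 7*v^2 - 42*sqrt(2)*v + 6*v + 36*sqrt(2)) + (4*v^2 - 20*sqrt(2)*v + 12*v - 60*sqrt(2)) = v^4 + 6*sqrt(2)*v^3 - 3*v^2 - 62*sqrt(2)*v + 18*v - 24*sqrt(2)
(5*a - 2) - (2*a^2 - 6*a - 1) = -2*a^2 + 11*a - 1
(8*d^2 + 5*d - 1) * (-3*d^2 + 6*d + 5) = -24*d^4 + 33*d^3 + 73*d^2 + 19*d - 5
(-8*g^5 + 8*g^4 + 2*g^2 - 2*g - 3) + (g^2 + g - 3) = -8*g^5 + 8*g^4 + 3*g^2 - g - 6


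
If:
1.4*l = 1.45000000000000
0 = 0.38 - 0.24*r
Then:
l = 1.04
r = 1.58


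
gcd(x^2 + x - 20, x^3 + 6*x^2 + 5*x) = x + 5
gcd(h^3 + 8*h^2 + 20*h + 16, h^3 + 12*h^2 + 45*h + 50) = h + 2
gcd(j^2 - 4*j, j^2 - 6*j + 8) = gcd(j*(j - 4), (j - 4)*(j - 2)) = j - 4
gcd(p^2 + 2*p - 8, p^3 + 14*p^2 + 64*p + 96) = p + 4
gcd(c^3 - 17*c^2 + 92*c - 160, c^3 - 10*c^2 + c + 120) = c^2 - 13*c + 40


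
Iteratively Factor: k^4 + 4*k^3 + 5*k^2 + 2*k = (k + 2)*(k^3 + 2*k^2 + k) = k*(k + 2)*(k^2 + 2*k + 1) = k*(k + 1)*(k + 2)*(k + 1)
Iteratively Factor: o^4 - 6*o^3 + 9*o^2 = (o)*(o^3 - 6*o^2 + 9*o) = o*(o - 3)*(o^2 - 3*o) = o^2*(o - 3)*(o - 3)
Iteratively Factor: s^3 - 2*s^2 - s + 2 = (s - 1)*(s^2 - s - 2) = (s - 1)*(s + 1)*(s - 2)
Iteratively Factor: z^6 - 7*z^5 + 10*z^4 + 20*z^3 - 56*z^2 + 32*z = (z - 4)*(z^5 - 3*z^4 - 2*z^3 + 12*z^2 - 8*z) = (z - 4)*(z - 1)*(z^4 - 2*z^3 - 4*z^2 + 8*z) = (z - 4)*(z - 2)*(z - 1)*(z^3 - 4*z) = z*(z - 4)*(z - 2)*(z - 1)*(z^2 - 4) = z*(z - 4)*(z - 2)^2*(z - 1)*(z + 2)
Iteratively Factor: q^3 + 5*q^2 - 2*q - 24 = (q + 3)*(q^2 + 2*q - 8) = (q - 2)*(q + 3)*(q + 4)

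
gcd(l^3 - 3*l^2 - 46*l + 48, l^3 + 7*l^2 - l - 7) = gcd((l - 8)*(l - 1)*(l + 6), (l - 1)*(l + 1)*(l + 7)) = l - 1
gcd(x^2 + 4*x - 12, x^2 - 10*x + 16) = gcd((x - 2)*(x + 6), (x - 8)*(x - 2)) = x - 2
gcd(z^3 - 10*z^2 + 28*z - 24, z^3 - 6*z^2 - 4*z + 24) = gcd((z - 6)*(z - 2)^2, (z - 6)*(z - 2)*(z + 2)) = z^2 - 8*z + 12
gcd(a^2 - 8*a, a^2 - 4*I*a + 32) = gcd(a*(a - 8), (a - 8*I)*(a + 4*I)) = 1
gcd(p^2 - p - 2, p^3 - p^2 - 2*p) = p^2 - p - 2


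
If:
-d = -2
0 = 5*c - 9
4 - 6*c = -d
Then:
No Solution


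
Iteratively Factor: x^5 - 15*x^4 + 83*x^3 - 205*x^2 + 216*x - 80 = (x - 4)*(x^4 - 11*x^3 + 39*x^2 - 49*x + 20) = (x - 4)*(x - 1)*(x^3 - 10*x^2 + 29*x - 20) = (x - 5)*(x - 4)*(x - 1)*(x^2 - 5*x + 4) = (x - 5)*(x - 4)^2*(x - 1)*(x - 1)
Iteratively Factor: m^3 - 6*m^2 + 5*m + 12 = (m - 3)*(m^2 - 3*m - 4) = (m - 3)*(m + 1)*(m - 4)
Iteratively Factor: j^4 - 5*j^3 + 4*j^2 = (j)*(j^3 - 5*j^2 + 4*j) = j*(j - 1)*(j^2 - 4*j) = j^2*(j - 1)*(j - 4)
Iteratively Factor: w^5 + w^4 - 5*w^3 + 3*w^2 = (w - 1)*(w^4 + 2*w^3 - 3*w^2) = w*(w - 1)*(w^3 + 2*w^2 - 3*w) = w*(w - 1)^2*(w^2 + 3*w) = w*(w - 1)^2*(w + 3)*(w)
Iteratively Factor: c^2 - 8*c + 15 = (c - 3)*(c - 5)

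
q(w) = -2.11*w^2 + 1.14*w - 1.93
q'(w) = 1.14 - 4.22*w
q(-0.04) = -1.98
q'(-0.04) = 1.31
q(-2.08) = -13.43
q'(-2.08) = 9.92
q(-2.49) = -17.85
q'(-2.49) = 11.65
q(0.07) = -1.86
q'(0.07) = 0.84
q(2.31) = -10.56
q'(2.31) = -8.61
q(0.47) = -1.86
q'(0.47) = -0.84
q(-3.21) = -27.33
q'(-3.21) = 14.69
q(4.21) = -34.53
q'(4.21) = -16.63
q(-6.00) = -84.73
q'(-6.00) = 26.46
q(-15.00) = -493.78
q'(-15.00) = 64.44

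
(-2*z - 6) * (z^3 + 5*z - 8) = -2*z^4 - 6*z^3 - 10*z^2 - 14*z + 48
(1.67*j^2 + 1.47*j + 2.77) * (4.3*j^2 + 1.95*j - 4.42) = 7.181*j^4 + 9.5775*j^3 + 7.3961*j^2 - 1.0959*j - 12.2434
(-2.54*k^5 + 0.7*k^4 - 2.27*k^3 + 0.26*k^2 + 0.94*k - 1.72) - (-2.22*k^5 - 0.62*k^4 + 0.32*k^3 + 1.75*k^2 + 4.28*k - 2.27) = -0.32*k^5 + 1.32*k^4 - 2.59*k^3 - 1.49*k^2 - 3.34*k + 0.55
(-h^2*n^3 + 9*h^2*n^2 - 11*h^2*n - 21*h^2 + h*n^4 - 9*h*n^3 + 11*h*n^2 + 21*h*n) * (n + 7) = -h^2*n^4 + 2*h^2*n^3 + 52*h^2*n^2 - 98*h^2*n - 147*h^2 + h*n^5 - 2*h*n^4 - 52*h*n^3 + 98*h*n^2 + 147*h*n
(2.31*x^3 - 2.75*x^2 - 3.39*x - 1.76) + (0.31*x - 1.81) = 2.31*x^3 - 2.75*x^2 - 3.08*x - 3.57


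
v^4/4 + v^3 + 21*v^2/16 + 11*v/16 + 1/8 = (v/4 + 1/2)*(v + 1/2)^2*(v + 1)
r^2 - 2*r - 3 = (r - 3)*(r + 1)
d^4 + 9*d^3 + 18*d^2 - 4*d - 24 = (d - 1)*(d + 2)^2*(d + 6)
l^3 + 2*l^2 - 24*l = l*(l - 4)*(l + 6)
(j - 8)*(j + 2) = j^2 - 6*j - 16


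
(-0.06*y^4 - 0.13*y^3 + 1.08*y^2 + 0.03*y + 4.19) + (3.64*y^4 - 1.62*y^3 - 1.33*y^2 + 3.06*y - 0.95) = 3.58*y^4 - 1.75*y^3 - 0.25*y^2 + 3.09*y + 3.24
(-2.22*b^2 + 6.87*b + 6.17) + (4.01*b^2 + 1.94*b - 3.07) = 1.79*b^2 + 8.81*b + 3.1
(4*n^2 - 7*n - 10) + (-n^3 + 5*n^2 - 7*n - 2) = -n^3 + 9*n^2 - 14*n - 12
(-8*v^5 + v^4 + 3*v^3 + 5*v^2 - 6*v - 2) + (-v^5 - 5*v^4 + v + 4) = -9*v^5 - 4*v^4 + 3*v^3 + 5*v^2 - 5*v + 2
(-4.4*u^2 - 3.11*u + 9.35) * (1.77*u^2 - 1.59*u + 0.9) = -7.788*u^4 + 1.4913*u^3 + 17.5344*u^2 - 17.6655*u + 8.415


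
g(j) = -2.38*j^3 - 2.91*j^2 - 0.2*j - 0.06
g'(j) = -7.14*j^2 - 5.82*j - 0.2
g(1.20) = -8.60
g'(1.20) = -17.47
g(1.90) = -27.27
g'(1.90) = -37.03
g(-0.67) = -0.52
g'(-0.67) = 0.49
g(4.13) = -218.18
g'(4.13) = -146.02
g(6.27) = -702.37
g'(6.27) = -317.39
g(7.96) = -1386.41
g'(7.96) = -498.93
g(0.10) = -0.11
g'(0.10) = -0.85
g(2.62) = -63.36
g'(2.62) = -64.46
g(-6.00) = 410.46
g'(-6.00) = -222.32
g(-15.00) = 7380.69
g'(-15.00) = -1519.40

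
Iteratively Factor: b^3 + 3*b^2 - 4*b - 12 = (b + 2)*(b^2 + b - 6) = (b + 2)*(b + 3)*(b - 2)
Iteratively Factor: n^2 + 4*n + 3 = (n + 3)*(n + 1)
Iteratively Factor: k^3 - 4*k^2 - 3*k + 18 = (k + 2)*(k^2 - 6*k + 9) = (k - 3)*(k + 2)*(k - 3)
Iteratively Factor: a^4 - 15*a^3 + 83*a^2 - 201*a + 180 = (a - 3)*(a^3 - 12*a^2 + 47*a - 60) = (a - 4)*(a - 3)*(a^2 - 8*a + 15) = (a - 4)*(a - 3)^2*(a - 5)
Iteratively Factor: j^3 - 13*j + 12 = (j - 1)*(j^2 + j - 12) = (j - 1)*(j + 4)*(j - 3)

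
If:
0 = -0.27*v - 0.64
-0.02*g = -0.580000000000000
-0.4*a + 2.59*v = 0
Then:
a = -15.35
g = 29.00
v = -2.37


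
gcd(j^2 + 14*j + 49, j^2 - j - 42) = 1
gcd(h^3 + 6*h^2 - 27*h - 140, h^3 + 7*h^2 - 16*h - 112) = h^2 + 11*h + 28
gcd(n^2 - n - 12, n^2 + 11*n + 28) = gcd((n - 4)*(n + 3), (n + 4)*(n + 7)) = 1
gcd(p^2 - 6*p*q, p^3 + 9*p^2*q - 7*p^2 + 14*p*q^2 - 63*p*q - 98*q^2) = 1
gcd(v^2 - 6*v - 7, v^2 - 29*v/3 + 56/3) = v - 7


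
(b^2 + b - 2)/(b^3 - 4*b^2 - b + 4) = (b + 2)/(b^2 - 3*b - 4)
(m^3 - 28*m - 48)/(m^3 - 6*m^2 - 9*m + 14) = (m^2 - 2*m - 24)/(m^2 - 8*m + 7)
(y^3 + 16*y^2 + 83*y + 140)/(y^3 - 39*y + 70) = (y^2 + 9*y + 20)/(y^2 - 7*y + 10)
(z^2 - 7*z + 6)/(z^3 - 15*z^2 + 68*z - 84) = (z - 1)/(z^2 - 9*z + 14)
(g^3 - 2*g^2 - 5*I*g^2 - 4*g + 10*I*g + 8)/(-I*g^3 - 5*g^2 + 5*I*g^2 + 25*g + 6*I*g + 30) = (I*g^3 + g^2*(5 - 2*I) - 2*g*(5 + 2*I) + 8*I)/(g^3 - 5*g^2*(1 + I) + g*(-6 + 25*I) + 30*I)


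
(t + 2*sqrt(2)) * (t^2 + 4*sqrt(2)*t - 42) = t^3 + 6*sqrt(2)*t^2 - 26*t - 84*sqrt(2)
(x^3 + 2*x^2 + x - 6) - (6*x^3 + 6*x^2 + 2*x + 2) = -5*x^3 - 4*x^2 - x - 8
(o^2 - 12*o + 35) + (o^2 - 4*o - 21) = 2*o^2 - 16*o + 14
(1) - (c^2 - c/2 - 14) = -c^2 + c/2 + 15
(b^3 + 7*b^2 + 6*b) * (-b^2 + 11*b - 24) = -b^5 + 4*b^4 + 47*b^3 - 102*b^2 - 144*b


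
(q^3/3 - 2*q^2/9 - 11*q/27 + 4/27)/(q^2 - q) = (9*q^3 - 6*q^2 - 11*q + 4)/(27*q*(q - 1))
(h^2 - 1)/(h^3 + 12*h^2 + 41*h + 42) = (h^2 - 1)/(h^3 + 12*h^2 + 41*h + 42)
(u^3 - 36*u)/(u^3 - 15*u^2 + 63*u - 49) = u*(u^2 - 36)/(u^3 - 15*u^2 + 63*u - 49)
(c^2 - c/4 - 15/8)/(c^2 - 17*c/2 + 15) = (8*c^2 - 2*c - 15)/(4*(2*c^2 - 17*c + 30))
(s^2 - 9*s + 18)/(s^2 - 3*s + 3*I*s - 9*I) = (s - 6)/(s + 3*I)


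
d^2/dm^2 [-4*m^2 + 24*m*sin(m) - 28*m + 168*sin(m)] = -24*m*sin(m) - 168*sin(m) + 48*cos(m) - 8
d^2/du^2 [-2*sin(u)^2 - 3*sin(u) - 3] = 3*sin(u) - 4*cos(2*u)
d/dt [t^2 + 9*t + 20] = 2*t + 9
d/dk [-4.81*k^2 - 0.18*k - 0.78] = -9.62*k - 0.18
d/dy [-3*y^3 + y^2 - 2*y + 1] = -9*y^2 + 2*y - 2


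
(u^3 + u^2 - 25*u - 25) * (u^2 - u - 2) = u^5 - 28*u^3 - 2*u^2 + 75*u + 50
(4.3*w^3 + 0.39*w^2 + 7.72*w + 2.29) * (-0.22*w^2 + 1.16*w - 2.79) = -0.946*w^5 + 4.9022*w^4 - 13.243*w^3 + 7.3633*w^2 - 18.8824*w - 6.3891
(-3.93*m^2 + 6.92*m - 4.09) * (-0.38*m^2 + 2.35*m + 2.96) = 1.4934*m^4 - 11.8651*m^3 + 6.1834*m^2 + 10.8717*m - 12.1064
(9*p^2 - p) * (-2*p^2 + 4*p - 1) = -18*p^4 + 38*p^3 - 13*p^2 + p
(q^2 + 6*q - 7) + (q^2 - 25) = 2*q^2 + 6*q - 32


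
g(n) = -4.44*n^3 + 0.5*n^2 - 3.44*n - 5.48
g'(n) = -13.32*n^2 + 1.0*n - 3.44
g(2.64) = -92.77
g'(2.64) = -93.64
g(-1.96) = 36.61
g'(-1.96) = -56.57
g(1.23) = -17.22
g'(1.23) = -22.36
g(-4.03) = 307.11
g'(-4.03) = -223.80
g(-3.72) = 242.80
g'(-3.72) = -191.49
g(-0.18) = -4.82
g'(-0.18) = -4.05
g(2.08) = -50.43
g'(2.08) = -58.99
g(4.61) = -445.71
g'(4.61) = -281.91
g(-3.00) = 129.22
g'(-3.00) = -126.32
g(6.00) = -967.16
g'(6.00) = -476.96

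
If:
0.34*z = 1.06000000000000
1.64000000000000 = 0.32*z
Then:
No Solution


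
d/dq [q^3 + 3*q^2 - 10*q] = 3*q^2 + 6*q - 10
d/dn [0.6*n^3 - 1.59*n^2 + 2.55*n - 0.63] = 1.8*n^2 - 3.18*n + 2.55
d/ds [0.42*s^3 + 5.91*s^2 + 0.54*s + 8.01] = 1.26*s^2 + 11.82*s + 0.54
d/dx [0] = 0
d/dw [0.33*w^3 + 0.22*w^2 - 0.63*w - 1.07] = 0.99*w^2 + 0.44*w - 0.63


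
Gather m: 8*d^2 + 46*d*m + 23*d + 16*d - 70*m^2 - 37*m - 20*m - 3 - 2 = 8*d^2 + 39*d - 70*m^2 + m*(46*d - 57) - 5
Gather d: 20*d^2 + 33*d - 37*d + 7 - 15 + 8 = 20*d^2 - 4*d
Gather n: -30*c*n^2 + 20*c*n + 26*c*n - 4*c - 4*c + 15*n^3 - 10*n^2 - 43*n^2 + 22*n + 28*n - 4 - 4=-8*c + 15*n^3 + n^2*(-30*c - 53) + n*(46*c + 50) - 8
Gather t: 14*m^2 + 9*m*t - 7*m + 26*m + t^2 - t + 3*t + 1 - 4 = 14*m^2 + 19*m + t^2 + t*(9*m + 2) - 3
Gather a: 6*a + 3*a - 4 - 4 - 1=9*a - 9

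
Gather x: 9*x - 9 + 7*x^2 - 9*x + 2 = 7*x^2 - 7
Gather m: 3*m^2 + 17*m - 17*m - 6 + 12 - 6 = 3*m^2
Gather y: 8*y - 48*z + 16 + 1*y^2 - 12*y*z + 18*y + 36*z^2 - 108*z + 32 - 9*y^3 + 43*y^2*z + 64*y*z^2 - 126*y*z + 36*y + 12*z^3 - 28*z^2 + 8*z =-9*y^3 + y^2*(43*z + 1) + y*(64*z^2 - 138*z + 62) + 12*z^3 + 8*z^2 - 148*z + 48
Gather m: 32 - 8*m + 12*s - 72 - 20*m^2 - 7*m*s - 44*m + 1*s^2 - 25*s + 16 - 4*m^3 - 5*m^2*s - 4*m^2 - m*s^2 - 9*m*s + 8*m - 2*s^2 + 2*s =-4*m^3 + m^2*(-5*s - 24) + m*(-s^2 - 16*s - 44) - s^2 - 11*s - 24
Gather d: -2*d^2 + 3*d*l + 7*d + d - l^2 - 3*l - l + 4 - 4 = -2*d^2 + d*(3*l + 8) - l^2 - 4*l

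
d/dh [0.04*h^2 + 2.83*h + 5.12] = 0.08*h + 2.83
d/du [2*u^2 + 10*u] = 4*u + 10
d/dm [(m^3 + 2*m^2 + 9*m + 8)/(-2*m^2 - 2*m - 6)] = (-m^4/2 - m^3 - m^2 + 2*m - 19/2)/(m^4 + 2*m^3 + 7*m^2 + 6*m + 9)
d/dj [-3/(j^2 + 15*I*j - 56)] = 3*(2*j + 15*I)/(j^2 + 15*I*j - 56)^2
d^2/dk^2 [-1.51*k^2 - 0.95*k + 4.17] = -3.02000000000000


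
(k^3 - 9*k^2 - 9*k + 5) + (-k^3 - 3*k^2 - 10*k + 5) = -12*k^2 - 19*k + 10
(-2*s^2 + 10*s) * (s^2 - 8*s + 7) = -2*s^4 + 26*s^3 - 94*s^2 + 70*s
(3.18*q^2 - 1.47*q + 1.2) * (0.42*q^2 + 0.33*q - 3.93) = 1.3356*q^4 + 0.432*q^3 - 12.4785*q^2 + 6.1731*q - 4.716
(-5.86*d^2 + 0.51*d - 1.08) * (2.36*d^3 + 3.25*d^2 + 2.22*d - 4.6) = -13.8296*d^5 - 17.8414*d^4 - 13.9005*d^3 + 24.5782*d^2 - 4.7436*d + 4.968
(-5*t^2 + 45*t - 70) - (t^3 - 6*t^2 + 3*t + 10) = -t^3 + t^2 + 42*t - 80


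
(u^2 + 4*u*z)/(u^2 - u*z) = (u + 4*z)/(u - z)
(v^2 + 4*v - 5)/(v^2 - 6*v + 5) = (v + 5)/(v - 5)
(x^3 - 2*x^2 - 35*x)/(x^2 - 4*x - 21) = x*(x + 5)/(x + 3)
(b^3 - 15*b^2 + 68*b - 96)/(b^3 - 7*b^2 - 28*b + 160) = (b - 3)/(b + 5)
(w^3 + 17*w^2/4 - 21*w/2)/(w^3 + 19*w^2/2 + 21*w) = (4*w - 7)/(2*(2*w + 7))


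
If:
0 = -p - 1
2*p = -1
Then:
No Solution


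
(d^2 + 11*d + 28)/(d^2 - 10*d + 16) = (d^2 + 11*d + 28)/(d^2 - 10*d + 16)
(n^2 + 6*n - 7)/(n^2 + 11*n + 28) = (n - 1)/(n + 4)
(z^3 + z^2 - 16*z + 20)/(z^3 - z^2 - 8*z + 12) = (z + 5)/(z + 3)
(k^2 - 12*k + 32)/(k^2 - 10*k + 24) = (k - 8)/(k - 6)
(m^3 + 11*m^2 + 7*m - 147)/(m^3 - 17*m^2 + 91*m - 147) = (m^2 + 14*m + 49)/(m^2 - 14*m + 49)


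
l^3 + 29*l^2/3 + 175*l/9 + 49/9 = (l + 1/3)*(l + 7/3)*(l + 7)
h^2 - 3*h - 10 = (h - 5)*(h + 2)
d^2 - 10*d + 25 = (d - 5)^2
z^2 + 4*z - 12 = (z - 2)*(z + 6)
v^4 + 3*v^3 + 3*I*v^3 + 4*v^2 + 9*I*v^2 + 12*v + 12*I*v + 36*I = (v + 3)*(v - 2*I)*(v + 2*I)*(v + 3*I)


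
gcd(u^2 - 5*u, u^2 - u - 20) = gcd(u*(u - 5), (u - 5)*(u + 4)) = u - 5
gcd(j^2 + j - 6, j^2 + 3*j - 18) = 1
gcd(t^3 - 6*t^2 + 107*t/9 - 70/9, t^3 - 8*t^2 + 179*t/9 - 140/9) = t^2 - 4*t + 35/9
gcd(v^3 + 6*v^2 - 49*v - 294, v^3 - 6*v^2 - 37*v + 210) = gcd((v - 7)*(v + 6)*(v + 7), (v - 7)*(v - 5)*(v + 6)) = v^2 - v - 42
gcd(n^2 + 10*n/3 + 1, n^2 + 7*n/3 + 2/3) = n + 1/3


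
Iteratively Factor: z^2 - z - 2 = (z + 1)*(z - 2)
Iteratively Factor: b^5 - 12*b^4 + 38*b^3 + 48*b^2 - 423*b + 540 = (b - 5)*(b^4 - 7*b^3 + 3*b^2 + 63*b - 108) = (b - 5)*(b - 3)*(b^3 - 4*b^2 - 9*b + 36) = (b - 5)*(b - 4)*(b - 3)*(b^2 - 9) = (b - 5)*(b - 4)*(b - 3)^2*(b + 3)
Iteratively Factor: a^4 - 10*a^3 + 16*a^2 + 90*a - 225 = (a - 3)*(a^3 - 7*a^2 - 5*a + 75) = (a - 5)*(a - 3)*(a^2 - 2*a - 15) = (a - 5)*(a - 3)*(a + 3)*(a - 5)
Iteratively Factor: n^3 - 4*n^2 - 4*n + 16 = (n - 4)*(n^2 - 4) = (n - 4)*(n - 2)*(n + 2)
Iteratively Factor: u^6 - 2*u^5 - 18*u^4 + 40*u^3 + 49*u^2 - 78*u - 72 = (u - 2)*(u^5 - 18*u^3 + 4*u^2 + 57*u + 36) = (u - 2)*(u + 4)*(u^4 - 4*u^3 - 2*u^2 + 12*u + 9) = (u - 3)*(u - 2)*(u + 4)*(u^3 - u^2 - 5*u - 3) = (u - 3)^2*(u - 2)*(u + 4)*(u^2 + 2*u + 1) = (u - 3)^2*(u - 2)*(u + 1)*(u + 4)*(u + 1)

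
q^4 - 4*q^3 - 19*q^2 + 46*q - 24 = (q - 6)*(q - 1)^2*(q + 4)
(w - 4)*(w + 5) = w^2 + w - 20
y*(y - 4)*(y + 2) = y^3 - 2*y^2 - 8*y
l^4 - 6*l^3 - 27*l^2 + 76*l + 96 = (l - 8)*(l - 3)*(l + 1)*(l + 4)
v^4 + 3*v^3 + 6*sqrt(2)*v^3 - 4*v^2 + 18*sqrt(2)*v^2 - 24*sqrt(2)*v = v*(v - 1)*(v + 4)*(v + 6*sqrt(2))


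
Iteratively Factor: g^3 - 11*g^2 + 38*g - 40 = (g - 4)*(g^2 - 7*g + 10) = (g - 4)*(g - 2)*(g - 5)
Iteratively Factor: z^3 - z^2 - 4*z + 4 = (z + 2)*(z^2 - 3*z + 2) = (z - 2)*(z + 2)*(z - 1)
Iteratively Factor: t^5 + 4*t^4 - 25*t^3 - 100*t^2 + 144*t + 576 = (t - 3)*(t^4 + 7*t^3 - 4*t^2 - 112*t - 192) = (t - 3)*(t + 3)*(t^3 + 4*t^2 - 16*t - 64) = (t - 3)*(t + 3)*(t + 4)*(t^2 - 16) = (t - 3)*(t + 3)*(t + 4)^2*(t - 4)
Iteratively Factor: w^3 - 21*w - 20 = (w + 4)*(w^2 - 4*w - 5) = (w + 1)*(w + 4)*(w - 5)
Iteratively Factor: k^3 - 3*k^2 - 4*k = (k + 1)*(k^2 - 4*k) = k*(k + 1)*(k - 4)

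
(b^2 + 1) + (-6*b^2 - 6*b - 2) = -5*b^2 - 6*b - 1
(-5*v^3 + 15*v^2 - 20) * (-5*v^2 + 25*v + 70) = 25*v^5 - 200*v^4 + 25*v^3 + 1150*v^2 - 500*v - 1400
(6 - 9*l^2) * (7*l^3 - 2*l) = -63*l^5 + 60*l^3 - 12*l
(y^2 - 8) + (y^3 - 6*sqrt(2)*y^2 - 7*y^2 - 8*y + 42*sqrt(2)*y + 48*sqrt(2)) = y^3 - 6*sqrt(2)*y^2 - 6*y^2 - 8*y + 42*sqrt(2)*y - 8 + 48*sqrt(2)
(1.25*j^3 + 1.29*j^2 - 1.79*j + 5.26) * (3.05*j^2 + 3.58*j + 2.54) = 3.8125*j^5 + 8.4095*j^4 + 2.3337*j^3 + 12.9114*j^2 + 14.2842*j + 13.3604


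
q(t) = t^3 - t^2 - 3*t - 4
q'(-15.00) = 702.00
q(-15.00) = -3559.00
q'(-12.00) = 453.00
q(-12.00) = -1840.00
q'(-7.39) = 175.62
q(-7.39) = -440.03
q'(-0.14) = -2.66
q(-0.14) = -3.60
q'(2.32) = 8.51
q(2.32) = -3.86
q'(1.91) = 4.12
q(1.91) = -6.41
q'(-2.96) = 29.20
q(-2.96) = -29.82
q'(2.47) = 10.36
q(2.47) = -2.44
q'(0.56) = -3.18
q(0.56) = -5.82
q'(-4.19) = 58.05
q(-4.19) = -82.55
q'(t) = 3*t^2 - 2*t - 3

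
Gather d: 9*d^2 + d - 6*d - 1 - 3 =9*d^2 - 5*d - 4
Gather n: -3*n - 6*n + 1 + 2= 3 - 9*n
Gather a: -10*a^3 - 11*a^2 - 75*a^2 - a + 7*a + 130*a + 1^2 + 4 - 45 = -10*a^3 - 86*a^2 + 136*a - 40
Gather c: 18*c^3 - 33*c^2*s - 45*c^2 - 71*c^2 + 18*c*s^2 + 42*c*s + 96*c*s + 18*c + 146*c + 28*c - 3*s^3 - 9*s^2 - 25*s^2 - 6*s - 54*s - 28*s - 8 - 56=18*c^3 + c^2*(-33*s - 116) + c*(18*s^2 + 138*s + 192) - 3*s^3 - 34*s^2 - 88*s - 64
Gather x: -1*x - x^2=-x^2 - x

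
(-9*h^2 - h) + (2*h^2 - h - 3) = -7*h^2 - 2*h - 3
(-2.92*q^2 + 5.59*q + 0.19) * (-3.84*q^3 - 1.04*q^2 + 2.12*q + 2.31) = 11.2128*q^5 - 18.4288*q^4 - 12.7336*q^3 + 4.908*q^2 + 13.3157*q + 0.4389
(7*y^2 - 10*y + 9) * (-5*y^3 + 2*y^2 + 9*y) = -35*y^5 + 64*y^4 - 2*y^3 - 72*y^2 + 81*y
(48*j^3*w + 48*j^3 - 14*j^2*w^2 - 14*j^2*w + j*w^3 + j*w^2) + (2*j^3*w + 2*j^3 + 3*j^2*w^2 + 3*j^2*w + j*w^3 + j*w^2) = 50*j^3*w + 50*j^3 - 11*j^2*w^2 - 11*j^2*w + 2*j*w^3 + 2*j*w^2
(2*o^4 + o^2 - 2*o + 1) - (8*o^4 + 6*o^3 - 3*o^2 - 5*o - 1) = -6*o^4 - 6*o^3 + 4*o^2 + 3*o + 2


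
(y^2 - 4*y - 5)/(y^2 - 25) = (y + 1)/(y + 5)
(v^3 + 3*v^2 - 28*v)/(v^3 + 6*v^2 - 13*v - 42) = v*(v - 4)/(v^2 - v - 6)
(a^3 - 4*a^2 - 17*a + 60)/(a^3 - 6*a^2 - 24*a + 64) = (a^2 - 8*a + 15)/(a^2 - 10*a + 16)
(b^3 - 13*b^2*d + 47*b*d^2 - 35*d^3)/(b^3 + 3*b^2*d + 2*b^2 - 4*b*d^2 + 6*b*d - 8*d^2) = (b^2 - 12*b*d + 35*d^2)/(b^2 + 4*b*d + 2*b + 8*d)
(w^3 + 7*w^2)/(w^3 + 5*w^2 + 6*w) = w*(w + 7)/(w^2 + 5*w + 6)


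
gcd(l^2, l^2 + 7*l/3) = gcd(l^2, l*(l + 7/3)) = l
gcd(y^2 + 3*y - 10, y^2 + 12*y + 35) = y + 5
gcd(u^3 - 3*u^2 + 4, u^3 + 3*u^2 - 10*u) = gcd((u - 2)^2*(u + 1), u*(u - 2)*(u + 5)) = u - 2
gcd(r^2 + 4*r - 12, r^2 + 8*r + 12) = r + 6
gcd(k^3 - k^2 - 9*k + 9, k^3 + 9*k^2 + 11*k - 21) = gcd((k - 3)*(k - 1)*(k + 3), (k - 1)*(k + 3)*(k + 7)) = k^2 + 2*k - 3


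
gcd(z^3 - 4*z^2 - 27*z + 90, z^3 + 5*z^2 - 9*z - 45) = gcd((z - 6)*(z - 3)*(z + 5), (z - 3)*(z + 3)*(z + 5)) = z^2 + 2*z - 15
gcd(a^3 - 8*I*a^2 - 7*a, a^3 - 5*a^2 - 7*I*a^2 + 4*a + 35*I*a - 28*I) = a - 7*I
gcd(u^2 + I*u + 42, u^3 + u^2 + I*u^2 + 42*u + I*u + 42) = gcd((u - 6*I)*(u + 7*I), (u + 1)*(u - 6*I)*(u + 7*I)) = u^2 + I*u + 42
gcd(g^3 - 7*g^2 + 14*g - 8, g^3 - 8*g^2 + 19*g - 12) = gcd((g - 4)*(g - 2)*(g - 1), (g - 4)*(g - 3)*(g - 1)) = g^2 - 5*g + 4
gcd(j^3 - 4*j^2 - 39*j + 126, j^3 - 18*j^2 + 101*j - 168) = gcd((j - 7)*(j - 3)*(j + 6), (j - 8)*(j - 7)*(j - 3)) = j^2 - 10*j + 21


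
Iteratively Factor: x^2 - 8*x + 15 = (x - 3)*(x - 5)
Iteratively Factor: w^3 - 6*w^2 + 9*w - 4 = (w - 1)*(w^2 - 5*w + 4) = (w - 4)*(w - 1)*(w - 1)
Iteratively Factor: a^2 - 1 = (a - 1)*(a + 1)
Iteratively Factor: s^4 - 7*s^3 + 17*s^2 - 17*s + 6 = (s - 1)*(s^3 - 6*s^2 + 11*s - 6) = (s - 1)^2*(s^2 - 5*s + 6) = (s - 2)*(s - 1)^2*(s - 3)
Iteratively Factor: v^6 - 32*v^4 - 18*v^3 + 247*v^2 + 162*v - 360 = (v + 4)*(v^5 - 4*v^4 - 16*v^3 + 46*v^2 + 63*v - 90) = (v - 5)*(v + 4)*(v^4 + v^3 - 11*v^2 - 9*v + 18) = (v - 5)*(v - 3)*(v + 4)*(v^3 + 4*v^2 + v - 6) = (v - 5)*(v - 3)*(v + 3)*(v + 4)*(v^2 + v - 2) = (v - 5)*(v - 3)*(v - 1)*(v + 3)*(v + 4)*(v + 2)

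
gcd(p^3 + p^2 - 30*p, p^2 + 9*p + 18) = p + 6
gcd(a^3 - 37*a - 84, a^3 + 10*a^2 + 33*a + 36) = a^2 + 7*a + 12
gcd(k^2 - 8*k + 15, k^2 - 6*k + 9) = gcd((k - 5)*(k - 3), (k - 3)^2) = k - 3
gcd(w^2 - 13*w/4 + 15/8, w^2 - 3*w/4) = w - 3/4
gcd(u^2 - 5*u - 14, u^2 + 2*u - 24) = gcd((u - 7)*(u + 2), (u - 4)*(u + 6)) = 1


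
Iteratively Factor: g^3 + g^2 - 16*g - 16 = (g - 4)*(g^2 + 5*g + 4) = (g - 4)*(g + 4)*(g + 1)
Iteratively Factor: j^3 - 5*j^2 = (j - 5)*(j^2) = j*(j - 5)*(j)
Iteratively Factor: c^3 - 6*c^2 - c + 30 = (c - 3)*(c^2 - 3*c - 10) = (c - 5)*(c - 3)*(c + 2)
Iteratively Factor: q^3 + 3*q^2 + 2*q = (q + 1)*(q^2 + 2*q) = q*(q + 1)*(q + 2)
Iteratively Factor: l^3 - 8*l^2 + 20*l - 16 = (l - 4)*(l^2 - 4*l + 4) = (l - 4)*(l - 2)*(l - 2)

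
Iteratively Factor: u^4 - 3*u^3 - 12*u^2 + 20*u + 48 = (u + 2)*(u^3 - 5*u^2 - 2*u + 24) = (u - 4)*(u + 2)*(u^2 - u - 6) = (u - 4)*(u + 2)^2*(u - 3)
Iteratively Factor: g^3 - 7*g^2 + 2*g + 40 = (g - 4)*(g^2 - 3*g - 10) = (g - 5)*(g - 4)*(g + 2)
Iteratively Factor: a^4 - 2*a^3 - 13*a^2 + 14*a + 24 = (a + 3)*(a^3 - 5*a^2 + 2*a + 8) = (a - 4)*(a + 3)*(a^2 - a - 2) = (a - 4)*(a + 1)*(a + 3)*(a - 2)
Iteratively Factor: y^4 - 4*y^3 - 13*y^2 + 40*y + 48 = (y + 1)*(y^3 - 5*y^2 - 8*y + 48) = (y - 4)*(y + 1)*(y^2 - y - 12) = (y - 4)*(y + 1)*(y + 3)*(y - 4)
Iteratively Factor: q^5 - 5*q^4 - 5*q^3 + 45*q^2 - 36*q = (q)*(q^4 - 5*q^3 - 5*q^2 + 45*q - 36) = q*(q - 3)*(q^3 - 2*q^2 - 11*q + 12) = q*(q - 3)*(q + 3)*(q^2 - 5*q + 4) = q*(q - 4)*(q - 3)*(q + 3)*(q - 1)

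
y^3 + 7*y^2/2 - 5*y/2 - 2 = (y - 1)*(y + 1/2)*(y + 4)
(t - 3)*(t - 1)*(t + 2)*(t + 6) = t^4 + 4*t^3 - 17*t^2 - 24*t + 36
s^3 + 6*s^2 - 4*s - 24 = (s - 2)*(s + 2)*(s + 6)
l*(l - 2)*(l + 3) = l^3 + l^2 - 6*l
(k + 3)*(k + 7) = k^2 + 10*k + 21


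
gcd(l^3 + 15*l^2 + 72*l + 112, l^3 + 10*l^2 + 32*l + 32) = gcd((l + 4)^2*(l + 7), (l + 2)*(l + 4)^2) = l^2 + 8*l + 16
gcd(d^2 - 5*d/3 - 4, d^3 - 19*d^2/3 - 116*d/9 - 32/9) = d + 4/3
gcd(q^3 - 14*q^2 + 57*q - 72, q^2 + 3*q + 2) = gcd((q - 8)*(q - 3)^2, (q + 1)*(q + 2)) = 1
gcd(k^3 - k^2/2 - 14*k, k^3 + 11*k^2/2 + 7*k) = k^2 + 7*k/2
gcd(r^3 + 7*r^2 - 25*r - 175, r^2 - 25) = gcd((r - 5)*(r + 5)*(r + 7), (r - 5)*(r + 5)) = r^2 - 25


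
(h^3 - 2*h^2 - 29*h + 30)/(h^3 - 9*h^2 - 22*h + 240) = (h - 1)/(h - 8)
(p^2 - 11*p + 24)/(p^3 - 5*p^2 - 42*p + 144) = 1/(p + 6)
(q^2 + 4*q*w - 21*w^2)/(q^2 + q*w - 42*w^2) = (q - 3*w)/(q - 6*w)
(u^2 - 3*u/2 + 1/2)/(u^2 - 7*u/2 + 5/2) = (2*u - 1)/(2*u - 5)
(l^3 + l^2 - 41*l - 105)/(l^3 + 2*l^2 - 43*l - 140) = (l + 3)/(l + 4)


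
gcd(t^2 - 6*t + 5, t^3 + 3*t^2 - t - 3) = t - 1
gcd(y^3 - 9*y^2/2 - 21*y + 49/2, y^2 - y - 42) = y - 7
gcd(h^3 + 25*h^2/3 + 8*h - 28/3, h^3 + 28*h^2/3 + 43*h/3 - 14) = h^2 + 19*h/3 - 14/3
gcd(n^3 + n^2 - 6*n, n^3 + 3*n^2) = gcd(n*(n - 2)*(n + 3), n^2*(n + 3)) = n^2 + 3*n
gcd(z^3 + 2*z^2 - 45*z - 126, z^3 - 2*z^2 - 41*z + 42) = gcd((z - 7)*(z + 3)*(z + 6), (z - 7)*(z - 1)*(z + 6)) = z^2 - z - 42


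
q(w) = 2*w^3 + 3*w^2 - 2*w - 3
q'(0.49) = 2.38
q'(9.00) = 538.00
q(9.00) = 1680.00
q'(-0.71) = -3.24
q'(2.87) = 64.64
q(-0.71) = -0.78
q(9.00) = 1680.00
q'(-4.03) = 71.27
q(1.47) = 6.90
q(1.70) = 12.10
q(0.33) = -3.26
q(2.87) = 63.25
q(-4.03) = -77.12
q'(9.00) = 538.00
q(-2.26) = -6.24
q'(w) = 6*w^2 + 6*w - 2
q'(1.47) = 19.79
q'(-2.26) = 15.09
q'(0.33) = 0.63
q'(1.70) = 25.54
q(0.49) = -3.02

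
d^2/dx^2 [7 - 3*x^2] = -6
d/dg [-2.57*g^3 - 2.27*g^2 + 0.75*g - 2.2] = -7.71*g^2 - 4.54*g + 0.75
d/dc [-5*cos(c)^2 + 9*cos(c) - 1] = (10*cos(c) - 9)*sin(c)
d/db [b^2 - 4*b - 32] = 2*b - 4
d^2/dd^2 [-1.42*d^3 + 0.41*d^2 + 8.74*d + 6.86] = 0.82 - 8.52*d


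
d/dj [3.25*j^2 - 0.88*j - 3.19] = 6.5*j - 0.88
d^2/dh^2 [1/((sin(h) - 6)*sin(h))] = 2*(-2*sin(h) + 9 - 15/sin(h) - 18/sin(h)^2 + 36/sin(h)^3)/(sin(h) - 6)^3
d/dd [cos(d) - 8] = -sin(d)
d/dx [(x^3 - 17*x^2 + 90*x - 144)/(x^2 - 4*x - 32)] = (x^2 + 8*x - 54)/(x^2 + 8*x + 16)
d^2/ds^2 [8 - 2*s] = 0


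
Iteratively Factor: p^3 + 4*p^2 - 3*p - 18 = (p + 3)*(p^2 + p - 6) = (p - 2)*(p + 3)*(p + 3)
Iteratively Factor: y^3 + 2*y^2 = (y)*(y^2 + 2*y) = y*(y + 2)*(y)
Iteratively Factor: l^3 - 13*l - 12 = (l - 4)*(l^2 + 4*l + 3) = (l - 4)*(l + 3)*(l + 1)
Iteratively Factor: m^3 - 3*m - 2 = (m + 1)*(m^2 - m - 2) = (m + 1)^2*(m - 2)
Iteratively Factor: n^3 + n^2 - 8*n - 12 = (n + 2)*(n^2 - n - 6) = (n - 3)*(n + 2)*(n + 2)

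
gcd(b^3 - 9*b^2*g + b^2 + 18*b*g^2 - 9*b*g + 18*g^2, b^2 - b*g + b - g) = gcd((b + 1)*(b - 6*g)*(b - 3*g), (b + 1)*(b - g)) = b + 1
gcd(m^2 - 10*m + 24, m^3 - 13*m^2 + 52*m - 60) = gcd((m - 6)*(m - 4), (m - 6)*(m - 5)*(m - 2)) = m - 6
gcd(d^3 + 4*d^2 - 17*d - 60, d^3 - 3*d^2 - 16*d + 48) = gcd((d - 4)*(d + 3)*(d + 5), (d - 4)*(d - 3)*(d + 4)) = d - 4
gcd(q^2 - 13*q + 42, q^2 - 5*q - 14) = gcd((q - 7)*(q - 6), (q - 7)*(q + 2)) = q - 7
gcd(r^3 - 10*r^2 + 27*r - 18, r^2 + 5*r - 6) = r - 1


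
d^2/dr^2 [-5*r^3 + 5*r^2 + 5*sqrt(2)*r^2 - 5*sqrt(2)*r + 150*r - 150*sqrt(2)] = -30*r + 10 + 10*sqrt(2)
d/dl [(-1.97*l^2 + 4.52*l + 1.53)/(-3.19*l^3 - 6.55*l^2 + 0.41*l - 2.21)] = (-6.2843*l^4 + 28.8376*l^3 + 43.4404*l^2 + 28.7504*l - 10.6165)/(10.1761*l^6 + 41.789*l^5 + 40.2867*l^4 + 8.7288*l^3 + 29.1191*l^2 - 1.8122*l + 4.8841)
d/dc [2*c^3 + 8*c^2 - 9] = 2*c*(3*c + 8)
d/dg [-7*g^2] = -14*g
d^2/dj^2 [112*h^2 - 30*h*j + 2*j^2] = 4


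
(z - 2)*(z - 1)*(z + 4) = z^3 + z^2 - 10*z + 8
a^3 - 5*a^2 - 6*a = a*(a - 6)*(a + 1)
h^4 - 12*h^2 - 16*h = h*(h - 4)*(h + 2)^2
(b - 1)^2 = b^2 - 2*b + 1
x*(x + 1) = x^2 + x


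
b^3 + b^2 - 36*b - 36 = (b - 6)*(b + 1)*(b + 6)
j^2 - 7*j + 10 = (j - 5)*(j - 2)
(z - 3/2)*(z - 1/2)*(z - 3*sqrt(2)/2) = z^3 - 3*sqrt(2)*z^2/2 - 2*z^2 + 3*z/4 + 3*sqrt(2)*z - 9*sqrt(2)/8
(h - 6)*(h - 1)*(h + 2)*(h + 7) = h^4 + 2*h^3 - 43*h^2 - 44*h + 84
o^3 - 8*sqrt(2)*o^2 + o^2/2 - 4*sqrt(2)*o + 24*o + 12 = (o + 1/2)*(o - 6*sqrt(2))*(o - 2*sqrt(2))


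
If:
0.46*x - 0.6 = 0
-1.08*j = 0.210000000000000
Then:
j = -0.19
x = 1.30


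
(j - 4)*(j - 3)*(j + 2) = j^3 - 5*j^2 - 2*j + 24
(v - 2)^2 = v^2 - 4*v + 4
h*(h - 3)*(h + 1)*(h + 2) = h^4 - 7*h^2 - 6*h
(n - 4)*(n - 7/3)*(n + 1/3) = n^3 - 6*n^2 + 65*n/9 + 28/9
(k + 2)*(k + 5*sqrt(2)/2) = k^2 + 2*k + 5*sqrt(2)*k/2 + 5*sqrt(2)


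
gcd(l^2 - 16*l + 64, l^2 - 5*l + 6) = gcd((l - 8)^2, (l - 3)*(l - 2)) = 1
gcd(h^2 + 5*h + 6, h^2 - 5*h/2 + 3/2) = 1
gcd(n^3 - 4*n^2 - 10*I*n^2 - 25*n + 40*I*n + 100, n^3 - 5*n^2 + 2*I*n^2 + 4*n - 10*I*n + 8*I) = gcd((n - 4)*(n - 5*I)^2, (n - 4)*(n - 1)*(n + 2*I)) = n - 4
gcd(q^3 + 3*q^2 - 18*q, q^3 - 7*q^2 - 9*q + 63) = q - 3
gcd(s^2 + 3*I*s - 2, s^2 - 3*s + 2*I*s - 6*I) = s + 2*I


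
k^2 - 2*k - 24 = (k - 6)*(k + 4)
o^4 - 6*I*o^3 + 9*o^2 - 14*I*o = o*(o - 7*I)*(o - I)*(o + 2*I)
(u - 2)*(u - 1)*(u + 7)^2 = u^4 + 11*u^3 + 9*u^2 - 119*u + 98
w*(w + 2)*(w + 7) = w^3 + 9*w^2 + 14*w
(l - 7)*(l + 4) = l^2 - 3*l - 28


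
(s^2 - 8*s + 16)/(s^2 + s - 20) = (s - 4)/(s + 5)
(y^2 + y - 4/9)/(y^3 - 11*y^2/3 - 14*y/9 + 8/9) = (3*y + 4)/(3*y^2 - 10*y - 8)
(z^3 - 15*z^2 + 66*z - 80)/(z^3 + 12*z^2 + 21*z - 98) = (z^2 - 13*z + 40)/(z^2 + 14*z + 49)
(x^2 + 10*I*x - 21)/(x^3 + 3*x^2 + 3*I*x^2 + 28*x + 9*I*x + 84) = (x + 3*I)/(x^2 + x*(3 - 4*I) - 12*I)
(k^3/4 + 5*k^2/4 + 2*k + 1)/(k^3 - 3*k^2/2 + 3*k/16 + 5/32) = 8*(k^3 + 5*k^2 + 8*k + 4)/(32*k^3 - 48*k^2 + 6*k + 5)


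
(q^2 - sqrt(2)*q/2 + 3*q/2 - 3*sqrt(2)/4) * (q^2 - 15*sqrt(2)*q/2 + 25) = q^4 - 8*sqrt(2)*q^3 + 3*q^3/2 - 12*sqrt(2)*q^2 + 65*q^2/2 - 25*sqrt(2)*q/2 + 195*q/4 - 75*sqrt(2)/4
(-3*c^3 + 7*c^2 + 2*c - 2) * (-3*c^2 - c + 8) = 9*c^5 - 18*c^4 - 37*c^3 + 60*c^2 + 18*c - 16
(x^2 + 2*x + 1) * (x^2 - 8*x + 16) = x^4 - 6*x^3 + x^2 + 24*x + 16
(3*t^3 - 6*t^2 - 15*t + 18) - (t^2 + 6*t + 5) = 3*t^3 - 7*t^2 - 21*t + 13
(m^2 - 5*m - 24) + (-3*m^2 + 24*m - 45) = -2*m^2 + 19*m - 69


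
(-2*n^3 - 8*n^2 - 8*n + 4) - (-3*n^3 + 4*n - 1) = n^3 - 8*n^2 - 12*n + 5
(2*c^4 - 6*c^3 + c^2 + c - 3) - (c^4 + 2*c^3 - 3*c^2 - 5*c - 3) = c^4 - 8*c^3 + 4*c^2 + 6*c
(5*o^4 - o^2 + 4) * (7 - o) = -5*o^5 + 35*o^4 + o^3 - 7*o^2 - 4*o + 28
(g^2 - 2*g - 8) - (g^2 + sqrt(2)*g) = -2*g - sqrt(2)*g - 8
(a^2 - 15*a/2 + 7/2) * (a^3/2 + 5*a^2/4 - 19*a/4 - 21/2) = a^5/2 - 5*a^4/2 - 99*a^3/8 + 59*a^2/2 + 497*a/8 - 147/4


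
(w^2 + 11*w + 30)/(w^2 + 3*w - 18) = (w + 5)/(w - 3)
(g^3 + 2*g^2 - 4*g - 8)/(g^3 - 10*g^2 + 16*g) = (g^2 + 4*g + 4)/(g*(g - 8))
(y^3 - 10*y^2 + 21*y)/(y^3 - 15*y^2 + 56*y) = (y - 3)/(y - 8)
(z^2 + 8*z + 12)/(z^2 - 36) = (z + 2)/(z - 6)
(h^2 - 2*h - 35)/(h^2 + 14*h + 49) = (h^2 - 2*h - 35)/(h^2 + 14*h + 49)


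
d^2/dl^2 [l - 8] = 0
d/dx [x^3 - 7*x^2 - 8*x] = 3*x^2 - 14*x - 8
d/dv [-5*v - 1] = -5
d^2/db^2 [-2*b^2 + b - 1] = -4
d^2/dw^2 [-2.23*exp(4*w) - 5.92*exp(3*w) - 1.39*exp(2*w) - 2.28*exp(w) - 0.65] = (-35.68*exp(3*w) - 53.28*exp(2*w) - 5.56*exp(w) - 2.28)*exp(w)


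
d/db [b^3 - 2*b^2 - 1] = b*(3*b - 4)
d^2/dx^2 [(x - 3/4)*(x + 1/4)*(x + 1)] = 6*x + 1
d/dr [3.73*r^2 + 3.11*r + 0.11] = 7.46*r + 3.11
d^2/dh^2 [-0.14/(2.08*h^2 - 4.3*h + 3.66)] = (1.211392*h^2 - 2.50432*h - 0.14*(4.16*h - 4.3)*(8.32*h - 8.6) + 2.131584)/(2.08*h^2 - 4.3*h + 3.66)^3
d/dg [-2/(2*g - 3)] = 4/(2*g - 3)^2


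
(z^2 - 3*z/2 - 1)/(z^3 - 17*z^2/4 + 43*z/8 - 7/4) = 4*(2*z + 1)/(8*z^2 - 18*z + 7)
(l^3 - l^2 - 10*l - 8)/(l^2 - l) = (l^3 - l^2 - 10*l - 8)/(l*(l - 1))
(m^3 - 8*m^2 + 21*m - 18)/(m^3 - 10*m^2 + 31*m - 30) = (m - 3)/(m - 5)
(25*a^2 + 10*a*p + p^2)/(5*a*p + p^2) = (5*a + p)/p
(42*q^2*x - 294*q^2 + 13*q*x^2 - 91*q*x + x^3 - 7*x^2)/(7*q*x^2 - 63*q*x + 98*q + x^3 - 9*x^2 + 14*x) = (6*q + x)/(x - 2)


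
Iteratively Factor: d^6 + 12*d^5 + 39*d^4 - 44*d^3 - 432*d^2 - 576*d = (d + 3)*(d^5 + 9*d^4 + 12*d^3 - 80*d^2 - 192*d) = d*(d + 3)*(d^4 + 9*d^3 + 12*d^2 - 80*d - 192) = d*(d + 3)*(d + 4)*(d^3 + 5*d^2 - 8*d - 48) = d*(d + 3)*(d + 4)^2*(d^2 + d - 12) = d*(d - 3)*(d + 3)*(d + 4)^2*(d + 4)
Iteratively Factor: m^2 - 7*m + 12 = (m - 3)*(m - 4)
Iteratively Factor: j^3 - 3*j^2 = (j - 3)*(j^2) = j*(j - 3)*(j)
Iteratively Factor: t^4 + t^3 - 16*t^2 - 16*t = (t + 4)*(t^3 - 3*t^2 - 4*t) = (t + 1)*(t + 4)*(t^2 - 4*t) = (t - 4)*(t + 1)*(t + 4)*(t)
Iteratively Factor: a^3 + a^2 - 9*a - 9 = (a - 3)*(a^2 + 4*a + 3) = (a - 3)*(a + 1)*(a + 3)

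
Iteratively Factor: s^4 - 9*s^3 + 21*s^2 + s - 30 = (s - 3)*(s^3 - 6*s^2 + 3*s + 10) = (s - 3)*(s - 2)*(s^2 - 4*s - 5) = (s - 3)*(s - 2)*(s + 1)*(s - 5)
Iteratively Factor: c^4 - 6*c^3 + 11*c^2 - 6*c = (c - 3)*(c^3 - 3*c^2 + 2*c) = (c - 3)*(c - 2)*(c^2 - c) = (c - 3)*(c - 2)*(c - 1)*(c)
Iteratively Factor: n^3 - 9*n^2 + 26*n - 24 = (n - 4)*(n^2 - 5*n + 6) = (n - 4)*(n - 2)*(n - 3)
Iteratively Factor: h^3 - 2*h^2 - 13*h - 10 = (h - 5)*(h^2 + 3*h + 2) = (h - 5)*(h + 1)*(h + 2)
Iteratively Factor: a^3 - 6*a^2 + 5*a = (a - 1)*(a^2 - 5*a) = a*(a - 1)*(a - 5)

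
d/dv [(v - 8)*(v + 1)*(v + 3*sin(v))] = (v - 8)*(v + 1)*(3*cos(v) + 1) + (v - 8)*(v + 3*sin(v)) + (v + 1)*(v + 3*sin(v))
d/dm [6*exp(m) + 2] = 6*exp(m)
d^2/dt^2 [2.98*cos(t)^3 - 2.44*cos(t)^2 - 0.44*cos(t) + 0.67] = -1.795*cos(t) + 4.88*cos(2*t) - 6.705*cos(3*t)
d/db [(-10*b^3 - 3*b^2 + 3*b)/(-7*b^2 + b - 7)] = (70*b^4 - 20*b^3 + 228*b^2 + 42*b - 21)/(49*b^4 - 14*b^3 + 99*b^2 - 14*b + 49)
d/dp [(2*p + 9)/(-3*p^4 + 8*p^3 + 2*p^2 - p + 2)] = (-6*p^4 + 16*p^3 + 4*p^2 - 2*p + (2*p + 9)*(12*p^3 - 24*p^2 - 4*p + 1) + 4)/(-3*p^4 + 8*p^3 + 2*p^2 - p + 2)^2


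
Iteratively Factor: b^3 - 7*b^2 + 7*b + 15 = (b + 1)*(b^2 - 8*b + 15) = (b - 3)*(b + 1)*(b - 5)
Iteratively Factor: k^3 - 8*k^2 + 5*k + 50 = (k - 5)*(k^2 - 3*k - 10) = (k - 5)^2*(k + 2)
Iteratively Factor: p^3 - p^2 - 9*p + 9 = (p - 1)*(p^2 - 9) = (p - 3)*(p - 1)*(p + 3)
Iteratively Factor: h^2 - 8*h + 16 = (h - 4)*(h - 4)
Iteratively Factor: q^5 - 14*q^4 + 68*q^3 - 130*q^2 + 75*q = (q - 3)*(q^4 - 11*q^3 + 35*q^2 - 25*q) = q*(q - 3)*(q^3 - 11*q^2 + 35*q - 25) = q*(q - 3)*(q - 1)*(q^2 - 10*q + 25) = q*(q - 5)*(q - 3)*(q - 1)*(q - 5)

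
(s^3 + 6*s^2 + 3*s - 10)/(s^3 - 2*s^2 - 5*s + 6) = (s + 5)/(s - 3)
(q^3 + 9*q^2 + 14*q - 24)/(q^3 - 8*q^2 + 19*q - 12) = (q^2 + 10*q + 24)/(q^2 - 7*q + 12)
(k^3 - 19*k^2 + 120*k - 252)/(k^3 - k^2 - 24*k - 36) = (k^2 - 13*k + 42)/(k^2 + 5*k + 6)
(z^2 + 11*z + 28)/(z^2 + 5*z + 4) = (z + 7)/(z + 1)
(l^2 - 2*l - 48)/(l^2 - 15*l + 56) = (l + 6)/(l - 7)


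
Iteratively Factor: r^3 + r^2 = (r + 1)*(r^2) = r*(r + 1)*(r)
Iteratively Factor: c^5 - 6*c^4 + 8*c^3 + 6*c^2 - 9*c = (c - 3)*(c^4 - 3*c^3 - c^2 + 3*c) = (c - 3)*(c - 1)*(c^3 - 2*c^2 - 3*c) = (c - 3)^2*(c - 1)*(c^2 + c) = c*(c - 3)^2*(c - 1)*(c + 1)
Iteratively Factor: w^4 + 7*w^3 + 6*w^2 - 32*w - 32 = (w + 1)*(w^3 + 6*w^2 - 32) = (w - 2)*(w + 1)*(w^2 + 8*w + 16) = (w - 2)*(w + 1)*(w + 4)*(w + 4)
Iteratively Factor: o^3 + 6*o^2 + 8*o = (o + 2)*(o^2 + 4*o) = o*(o + 2)*(o + 4)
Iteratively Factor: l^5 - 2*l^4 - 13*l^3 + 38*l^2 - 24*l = (l + 4)*(l^4 - 6*l^3 + 11*l^2 - 6*l) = l*(l + 4)*(l^3 - 6*l^2 + 11*l - 6) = l*(l - 2)*(l + 4)*(l^2 - 4*l + 3) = l*(l - 3)*(l - 2)*(l + 4)*(l - 1)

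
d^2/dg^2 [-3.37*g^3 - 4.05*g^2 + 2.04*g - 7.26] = -20.22*g - 8.1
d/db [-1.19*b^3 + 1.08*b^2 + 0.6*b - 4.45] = -3.57*b^2 + 2.16*b + 0.6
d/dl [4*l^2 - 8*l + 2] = 8*l - 8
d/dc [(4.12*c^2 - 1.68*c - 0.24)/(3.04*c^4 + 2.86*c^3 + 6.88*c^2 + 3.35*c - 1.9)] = (-25.0496*c^5 + 3.5384*c^4 + 12.528*c^3 + 27.4196*c^2 - 12.3536*c + 3.996)/(9.2416*c^8 + 17.3888*c^7 + 50.01*c^6 + 59.7216*c^5 + 54.9444*c^4 + 35.228*c^3 - 14.9215*c^2 - 12.73*c + 3.61)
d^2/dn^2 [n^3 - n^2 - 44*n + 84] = 6*n - 2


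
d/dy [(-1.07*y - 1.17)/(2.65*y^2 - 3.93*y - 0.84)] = (2.8355*y^2 + 6.201*y - 3.6993)/(7.0225*y^4 - 20.829*y^3 + 10.9929*y^2 + 6.6024*y + 0.7056)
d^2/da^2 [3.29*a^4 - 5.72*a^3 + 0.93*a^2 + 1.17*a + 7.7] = 39.48*a^2 - 34.32*a + 1.86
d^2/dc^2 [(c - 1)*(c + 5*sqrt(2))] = 2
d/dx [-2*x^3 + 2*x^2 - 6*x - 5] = -6*x^2 + 4*x - 6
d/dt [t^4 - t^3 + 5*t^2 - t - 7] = 4*t^3 - 3*t^2 + 10*t - 1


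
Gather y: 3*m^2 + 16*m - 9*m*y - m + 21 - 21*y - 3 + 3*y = 3*m^2 + 15*m + y*(-9*m - 18) + 18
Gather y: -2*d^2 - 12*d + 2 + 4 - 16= -2*d^2 - 12*d - 10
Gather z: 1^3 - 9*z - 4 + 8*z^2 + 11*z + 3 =8*z^2 + 2*z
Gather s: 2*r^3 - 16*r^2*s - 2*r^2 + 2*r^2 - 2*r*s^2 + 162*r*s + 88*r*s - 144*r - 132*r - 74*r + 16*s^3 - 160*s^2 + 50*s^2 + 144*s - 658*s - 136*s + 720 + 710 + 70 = 2*r^3 - 350*r + 16*s^3 + s^2*(-2*r - 110) + s*(-16*r^2 + 250*r - 650) + 1500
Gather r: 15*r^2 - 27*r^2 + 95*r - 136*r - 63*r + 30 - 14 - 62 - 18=-12*r^2 - 104*r - 64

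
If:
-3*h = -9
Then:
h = 3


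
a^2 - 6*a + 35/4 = (a - 7/2)*(a - 5/2)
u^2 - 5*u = u*(u - 5)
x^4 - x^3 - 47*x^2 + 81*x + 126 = (x - 6)*(x - 3)*(x + 1)*(x + 7)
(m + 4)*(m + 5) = m^2 + 9*m + 20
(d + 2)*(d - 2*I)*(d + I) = d^3 + 2*d^2 - I*d^2 + 2*d - 2*I*d + 4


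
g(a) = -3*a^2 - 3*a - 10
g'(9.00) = -57.00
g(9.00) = -280.00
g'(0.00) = -3.00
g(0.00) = -10.00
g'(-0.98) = 2.88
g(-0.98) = -9.94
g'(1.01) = -9.06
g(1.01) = -16.09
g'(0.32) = -4.92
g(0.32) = -11.27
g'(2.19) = -16.14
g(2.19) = -30.96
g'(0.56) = -6.36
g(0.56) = -12.62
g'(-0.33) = -1.02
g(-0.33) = -9.34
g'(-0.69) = 1.14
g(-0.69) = -9.36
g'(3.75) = -25.50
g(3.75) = -63.44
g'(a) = -6*a - 3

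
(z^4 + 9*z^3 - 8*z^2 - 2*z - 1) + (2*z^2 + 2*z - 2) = z^4 + 9*z^3 - 6*z^2 - 3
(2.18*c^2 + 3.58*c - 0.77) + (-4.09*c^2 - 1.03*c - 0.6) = -1.91*c^2 + 2.55*c - 1.37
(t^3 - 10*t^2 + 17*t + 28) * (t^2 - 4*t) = t^5 - 14*t^4 + 57*t^3 - 40*t^2 - 112*t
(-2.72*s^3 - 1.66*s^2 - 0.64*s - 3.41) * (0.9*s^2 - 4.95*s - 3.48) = -2.448*s^5 + 11.97*s^4 + 17.1066*s^3 + 5.8758*s^2 + 19.1067*s + 11.8668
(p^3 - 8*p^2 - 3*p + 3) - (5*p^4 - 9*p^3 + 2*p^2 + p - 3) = -5*p^4 + 10*p^3 - 10*p^2 - 4*p + 6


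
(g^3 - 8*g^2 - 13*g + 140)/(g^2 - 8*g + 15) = (g^2 - 3*g - 28)/(g - 3)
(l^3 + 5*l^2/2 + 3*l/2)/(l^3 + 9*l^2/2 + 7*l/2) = (2*l + 3)/(2*l + 7)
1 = 1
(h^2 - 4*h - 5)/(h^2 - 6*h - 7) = (h - 5)/(h - 7)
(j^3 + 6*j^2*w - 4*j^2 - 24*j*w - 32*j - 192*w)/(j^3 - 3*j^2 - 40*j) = (j^2 + 6*j*w + 4*j + 24*w)/(j*(j + 5))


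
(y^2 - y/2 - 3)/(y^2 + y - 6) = (y + 3/2)/(y + 3)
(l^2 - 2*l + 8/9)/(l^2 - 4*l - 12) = (-l^2 + 2*l - 8/9)/(-l^2 + 4*l + 12)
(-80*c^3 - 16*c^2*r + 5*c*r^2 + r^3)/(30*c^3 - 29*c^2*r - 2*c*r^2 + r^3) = (-16*c^2 + r^2)/(6*c^2 - 7*c*r + r^2)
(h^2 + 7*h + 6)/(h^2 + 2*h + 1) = (h + 6)/(h + 1)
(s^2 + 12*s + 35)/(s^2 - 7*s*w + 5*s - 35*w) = (s + 7)/(s - 7*w)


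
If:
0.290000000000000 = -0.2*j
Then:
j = -1.45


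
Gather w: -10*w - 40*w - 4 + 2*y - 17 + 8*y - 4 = -50*w + 10*y - 25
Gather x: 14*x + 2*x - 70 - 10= 16*x - 80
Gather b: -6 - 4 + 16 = 6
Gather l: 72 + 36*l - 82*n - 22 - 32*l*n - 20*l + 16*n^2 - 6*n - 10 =l*(16 - 32*n) + 16*n^2 - 88*n + 40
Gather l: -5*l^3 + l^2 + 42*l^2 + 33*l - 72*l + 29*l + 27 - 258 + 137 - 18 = -5*l^3 + 43*l^2 - 10*l - 112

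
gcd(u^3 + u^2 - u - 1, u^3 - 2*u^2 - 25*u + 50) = 1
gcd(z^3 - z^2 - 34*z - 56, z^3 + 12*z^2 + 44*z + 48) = z^2 + 6*z + 8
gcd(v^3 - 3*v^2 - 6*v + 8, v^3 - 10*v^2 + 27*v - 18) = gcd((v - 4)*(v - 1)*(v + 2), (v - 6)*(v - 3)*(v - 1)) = v - 1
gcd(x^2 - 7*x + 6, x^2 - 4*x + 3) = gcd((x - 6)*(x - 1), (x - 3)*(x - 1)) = x - 1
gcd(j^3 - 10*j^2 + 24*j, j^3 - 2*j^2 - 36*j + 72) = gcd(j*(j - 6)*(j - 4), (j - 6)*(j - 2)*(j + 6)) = j - 6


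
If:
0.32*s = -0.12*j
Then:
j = -2.66666666666667*s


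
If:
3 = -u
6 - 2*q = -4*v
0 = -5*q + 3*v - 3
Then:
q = -15/7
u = -3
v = -18/7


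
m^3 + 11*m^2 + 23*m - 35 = (m - 1)*(m + 5)*(m + 7)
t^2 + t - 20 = (t - 4)*(t + 5)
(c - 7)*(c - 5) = c^2 - 12*c + 35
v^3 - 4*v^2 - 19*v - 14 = (v - 7)*(v + 1)*(v + 2)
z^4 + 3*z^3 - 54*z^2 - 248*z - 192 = (z - 8)*(z + 1)*(z + 4)*(z + 6)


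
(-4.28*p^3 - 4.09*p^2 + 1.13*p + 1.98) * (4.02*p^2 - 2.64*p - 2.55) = -17.2056*p^5 - 5.1426*p^4 + 26.2542*p^3 + 15.4059*p^2 - 8.1087*p - 5.049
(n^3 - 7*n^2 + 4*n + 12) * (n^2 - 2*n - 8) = n^5 - 9*n^4 + 10*n^3 + 60*n^2 - 56*n - 96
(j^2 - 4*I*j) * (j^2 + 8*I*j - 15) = j^4 + 4*I*j^3 + 17*j^2 + 60*I*j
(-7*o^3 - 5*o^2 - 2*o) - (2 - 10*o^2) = -7*o^3 + 5*o^2 - 2*o - 2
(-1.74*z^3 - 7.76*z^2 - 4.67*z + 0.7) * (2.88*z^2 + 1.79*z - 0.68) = -5.0112*z^5 - 25.4634*z^4 - 26.1568*z^3 - 1.0665*z^2 + 4.4286*z - 0.476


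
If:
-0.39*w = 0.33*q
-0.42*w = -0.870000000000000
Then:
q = -2.45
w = 2.07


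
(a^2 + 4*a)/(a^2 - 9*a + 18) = a*(a + 4)/(a^2 - 9*a + 18)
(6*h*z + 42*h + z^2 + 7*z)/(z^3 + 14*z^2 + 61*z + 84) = (6*h + z)/(z^2 + 7*z + 12)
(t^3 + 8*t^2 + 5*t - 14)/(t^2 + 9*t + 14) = t - 1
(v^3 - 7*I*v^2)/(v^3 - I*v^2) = (v - 7*I)/(v - I)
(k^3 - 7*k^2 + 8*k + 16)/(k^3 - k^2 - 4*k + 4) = (k^3 - 7*k^2 + 8*k + 16)/(k^3 - k^2 - 4*k + 4)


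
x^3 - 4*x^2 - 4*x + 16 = (x - 4)*(x - 2)*(x + 2)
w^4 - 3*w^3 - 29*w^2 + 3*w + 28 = (w - 7)*(w - 1)*(w + 1)*(w + 4)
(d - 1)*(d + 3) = d^2 + 2*d - 3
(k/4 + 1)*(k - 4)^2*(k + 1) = k^4/4 - 3*k^3/4 - 5*k^2 + 12*k + 16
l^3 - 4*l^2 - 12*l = l*(l - 6)*(l + 2)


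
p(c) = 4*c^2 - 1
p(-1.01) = 3.08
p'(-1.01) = -8.08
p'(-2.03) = -16.24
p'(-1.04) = -8.32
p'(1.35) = 10.80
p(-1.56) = 8.73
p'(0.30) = 2.40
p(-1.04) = 3.33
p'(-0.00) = 0.00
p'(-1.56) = -12.48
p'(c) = 8*c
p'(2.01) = 16.08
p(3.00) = 35.00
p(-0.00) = -1.00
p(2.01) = 15.16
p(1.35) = 6.29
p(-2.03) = 15.48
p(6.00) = 143.00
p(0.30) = -0.64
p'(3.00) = 24.00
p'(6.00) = 48.00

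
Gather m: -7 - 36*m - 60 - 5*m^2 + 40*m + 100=-5*m^2 + 4*m + 33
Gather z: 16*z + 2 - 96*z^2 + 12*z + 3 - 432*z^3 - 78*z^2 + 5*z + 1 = -432*z^3 - 174*z^2 + 33*z + 6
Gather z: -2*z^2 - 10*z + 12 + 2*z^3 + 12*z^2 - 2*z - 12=2*z^3 + 10*z^2 - 12*z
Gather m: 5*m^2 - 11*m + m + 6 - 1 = 5*m^2 - 10*m + 5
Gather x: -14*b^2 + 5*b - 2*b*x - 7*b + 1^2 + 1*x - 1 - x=-14*b^2 - 2*b*x - 2*b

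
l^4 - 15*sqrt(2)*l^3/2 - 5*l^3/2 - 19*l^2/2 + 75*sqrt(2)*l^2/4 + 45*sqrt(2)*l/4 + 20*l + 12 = (l - 3)*(l - 8*sqrt(2))*(sqrt(2)*l/2 + 1/2)*(sqrt(2)*l + sqrt(2)/2)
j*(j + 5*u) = j^2 + 5*j*u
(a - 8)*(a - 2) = a^2 - 10*a + 16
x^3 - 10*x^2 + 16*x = x*(x - 8)*(x - 2)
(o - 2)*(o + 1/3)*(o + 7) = o^3 + 16*o^2/3 - 37*o/3 - 14/3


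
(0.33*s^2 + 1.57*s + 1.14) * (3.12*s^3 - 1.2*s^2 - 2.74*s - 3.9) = 1.0296*s^5 + 4.5024*s^4 + 0.7686*s^3 - 6.9568*s^2 - 9.2466*s - 4.446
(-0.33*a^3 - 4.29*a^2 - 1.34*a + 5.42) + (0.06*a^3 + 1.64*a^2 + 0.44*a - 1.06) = -0.27*a^3 - 2.65*a^2 - 0.9*a + 4.36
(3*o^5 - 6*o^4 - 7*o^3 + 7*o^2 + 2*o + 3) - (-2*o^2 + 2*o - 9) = 3*o^5 - 6*o^4 - 7*o^3 + 9*o^2 + 12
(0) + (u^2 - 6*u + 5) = u^2 - 6*u + 5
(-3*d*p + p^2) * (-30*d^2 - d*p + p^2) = 90*d^3*p - 27*d^2*p^2 - 4*d*p^3 + p^4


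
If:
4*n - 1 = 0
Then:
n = 1/4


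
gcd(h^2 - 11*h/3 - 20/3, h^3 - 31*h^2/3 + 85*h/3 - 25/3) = h - 5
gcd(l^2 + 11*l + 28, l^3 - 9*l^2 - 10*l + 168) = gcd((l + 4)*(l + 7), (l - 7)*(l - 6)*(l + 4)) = l + 4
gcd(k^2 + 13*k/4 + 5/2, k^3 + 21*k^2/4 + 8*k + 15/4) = k + 5/4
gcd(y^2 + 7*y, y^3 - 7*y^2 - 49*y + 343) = y + 7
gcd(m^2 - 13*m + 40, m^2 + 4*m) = 1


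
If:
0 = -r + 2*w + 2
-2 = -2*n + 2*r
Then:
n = 2*w + 3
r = 2*w + 2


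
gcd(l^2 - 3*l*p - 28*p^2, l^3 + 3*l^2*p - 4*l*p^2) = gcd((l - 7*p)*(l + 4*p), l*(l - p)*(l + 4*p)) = l + 4*p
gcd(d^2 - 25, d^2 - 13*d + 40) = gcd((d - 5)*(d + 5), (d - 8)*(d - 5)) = d - 5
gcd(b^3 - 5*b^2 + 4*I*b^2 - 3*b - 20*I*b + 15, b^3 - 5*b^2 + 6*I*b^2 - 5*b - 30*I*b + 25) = b^2 + b*(-5 + I) - 5*I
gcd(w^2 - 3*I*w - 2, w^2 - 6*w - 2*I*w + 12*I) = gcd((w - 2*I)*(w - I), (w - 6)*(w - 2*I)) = w - 2*I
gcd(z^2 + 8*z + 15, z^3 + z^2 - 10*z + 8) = 1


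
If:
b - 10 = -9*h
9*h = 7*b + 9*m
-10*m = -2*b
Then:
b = 50/49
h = 440/441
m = 10/49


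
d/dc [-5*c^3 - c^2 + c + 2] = -15*c^2 - 2*c + 1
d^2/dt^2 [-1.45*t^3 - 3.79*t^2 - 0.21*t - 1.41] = -8.7*t - 7.58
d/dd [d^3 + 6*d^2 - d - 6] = 3*d^2 + 12*d - 1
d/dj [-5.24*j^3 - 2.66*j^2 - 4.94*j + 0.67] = -15.72*j^2 - 5.32*j - 4.94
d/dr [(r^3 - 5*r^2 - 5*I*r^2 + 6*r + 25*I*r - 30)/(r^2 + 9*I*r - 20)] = (r^4 + 18*I*r^3 + r^2*(-21 - 70*I) + r*(260 + 200*I) - 120 - 230*I)/(r^4 + 18*I*r^3 - 121*r^2 - 360*I*r + 400)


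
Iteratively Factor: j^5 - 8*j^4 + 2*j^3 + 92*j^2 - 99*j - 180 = (j + 1)*(j^4 - 9*j^3 + 11*j^2 + 81*j - 180) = (j + 1)*(j + 3)*(j^3 - 12*j^2 + 47*j - 60) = (j - 3)*(j + 1)*(j + 3)*(j^2 - 9*j + 20) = (j - 4)*(j - 3)*(j + 1)*(j + 3)*(j - 5)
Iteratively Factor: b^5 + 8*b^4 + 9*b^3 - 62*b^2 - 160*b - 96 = (b + 4)*(b^4 + 4*b^3 - 7*b^2 - 34*b - 24) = (b + 4)^2*(b^3 - 7*b - 6) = (b + 2)*(b + 4)^2*(b^2 - 2*b - 3) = (b - 3)*(b + 2)*(b + 4)^2*(b + 1)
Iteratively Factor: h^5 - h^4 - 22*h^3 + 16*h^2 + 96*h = (h - 3)*(h^4 + 2*h^3 - 16*h^2 - 32*h) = (h - 3)*(h + 4)*(h^3 - 2*h^2 - 8*h) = h*(h - 3)*(h + 4)*(h^2 - 2*h - 8) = h*(h - 4)*(h - 3)*(h + 4)*(h + 2)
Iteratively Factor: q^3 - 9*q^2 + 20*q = (q - 5)*(q^2 - 4*q) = q*(q - 5)*(q - 4)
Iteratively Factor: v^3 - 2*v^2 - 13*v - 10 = (v - 5)*(v^2 + 3*v + 2) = (v - 5)*(v + 2)*(v + 1)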